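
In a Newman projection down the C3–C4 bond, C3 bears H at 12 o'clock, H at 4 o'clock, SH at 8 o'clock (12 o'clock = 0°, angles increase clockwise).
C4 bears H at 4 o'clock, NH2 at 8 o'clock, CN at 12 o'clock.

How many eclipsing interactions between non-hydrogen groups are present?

Non-H eclipsing pairs: SH(240°)/NH2(240°) — 1 interaction.

1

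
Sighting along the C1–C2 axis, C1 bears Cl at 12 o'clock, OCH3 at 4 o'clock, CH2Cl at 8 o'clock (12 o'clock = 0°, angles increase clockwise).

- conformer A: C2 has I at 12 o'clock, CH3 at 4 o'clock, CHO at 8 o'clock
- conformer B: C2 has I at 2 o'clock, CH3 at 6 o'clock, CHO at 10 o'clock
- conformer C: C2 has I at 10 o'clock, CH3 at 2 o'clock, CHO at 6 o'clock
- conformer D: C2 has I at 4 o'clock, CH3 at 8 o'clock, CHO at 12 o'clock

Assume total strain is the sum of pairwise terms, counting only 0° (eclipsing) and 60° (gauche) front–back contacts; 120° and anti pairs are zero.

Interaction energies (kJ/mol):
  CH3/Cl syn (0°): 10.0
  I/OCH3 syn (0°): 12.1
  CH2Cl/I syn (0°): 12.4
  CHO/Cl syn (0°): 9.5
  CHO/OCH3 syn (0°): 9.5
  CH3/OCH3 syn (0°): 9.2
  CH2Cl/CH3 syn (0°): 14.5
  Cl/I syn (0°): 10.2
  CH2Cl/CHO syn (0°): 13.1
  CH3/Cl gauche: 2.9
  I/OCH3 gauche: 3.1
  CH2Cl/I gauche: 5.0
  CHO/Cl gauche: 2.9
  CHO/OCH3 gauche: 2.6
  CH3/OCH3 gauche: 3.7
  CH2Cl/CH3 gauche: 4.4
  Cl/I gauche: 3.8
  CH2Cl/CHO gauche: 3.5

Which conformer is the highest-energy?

D

A (eclipsed): Cl(0°)/I(0°) eclipsed 10.2; OCH3(120°)/CH3(120°) eclipsed 9.2; CH2Cl(240°)/CHO(240°) eclipsed 13.1 → 32.5 kJ/mol.
B (staggered): Cl(0°)/I(60°) gauche 3.8; Cl(0°)/CHO(300°) gauche 2.9; OCH3(120°)/I(60°) gauche 3.1; OCH3(120°)/CH3(180°) gauche 3.7; CH2Cl(240°)/CH3(180°) gauche 4.4; CH2Cl(240°)/CHO(300°) gauche 3.5 → 21.4 kJ/mol.
C (staggered): Cl(0°)/I(300°) gauche 3.8; Cl(0°)/CH3(60°) gauche 2.9; OCH3(120°)/CH3(60°) gauche 3.7; OCH3(120°)/CHO(180°) gauche 2.6; CH2Cl(240°)/I(300°) gauche 5.0; CH2Cl(240°)/CHO(180°) gauche 3.5 → 21.5 kJ/mol.
D (eclipsed): Cl(0°)/CHO(0°) eclipsed 9.5; OCH3(120°)/I(120°) eclipsed 12.1; CH2Cl(240°)/CH3(240°) eclipsed 14.5 → 36.1 kJ/mol.
D has the highest total (36.1 kJ/mol).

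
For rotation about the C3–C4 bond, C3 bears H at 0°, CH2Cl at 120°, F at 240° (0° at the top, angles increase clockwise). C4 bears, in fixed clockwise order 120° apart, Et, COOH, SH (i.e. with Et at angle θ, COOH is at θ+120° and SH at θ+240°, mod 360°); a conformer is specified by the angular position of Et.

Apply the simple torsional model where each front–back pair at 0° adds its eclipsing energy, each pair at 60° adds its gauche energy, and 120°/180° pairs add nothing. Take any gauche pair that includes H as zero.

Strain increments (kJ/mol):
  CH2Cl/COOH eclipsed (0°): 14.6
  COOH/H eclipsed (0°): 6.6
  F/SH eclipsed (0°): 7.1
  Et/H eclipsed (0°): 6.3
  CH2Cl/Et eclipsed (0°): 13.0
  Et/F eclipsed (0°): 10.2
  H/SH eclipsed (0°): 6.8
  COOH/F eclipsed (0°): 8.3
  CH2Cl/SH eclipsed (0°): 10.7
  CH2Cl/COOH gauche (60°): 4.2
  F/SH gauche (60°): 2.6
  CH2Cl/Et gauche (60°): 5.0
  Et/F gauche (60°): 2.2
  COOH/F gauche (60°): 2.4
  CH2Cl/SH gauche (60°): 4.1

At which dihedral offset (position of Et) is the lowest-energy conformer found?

Et at 0° (eclipsed): H–Et eclipsed, CH2Cl–COOH eclipsed, F–SH eclipsed; 6.3 + 14.6 + 7.1 = 28.0 kJ/mol.
Et at 60° (staggered): CH2Cl–Et gauche, CH2Cl–COOH gauche, F–COOH gauche, F–SH gauche; 5.0 + 4.2 + 2.4 + 2.6 = 14.2 kJ/mol.
Et at 120° (eclipsed): H–SH eclipsed, CH2Cl–Et eclipsed, F–COOH eclipsed; 6.8 + 13.0 + 8.3 = 28.1 kJ/mol.
Et at 180° (staggered): CH2Cl–Et gauche, CH2Cl–SH gauche, F–Et gauche, F–COOH gauche; 5.0 + 4.1 + 2.2 + 2.4 = 13.7 kJ/mol.
Et at 240° (eclipsed): H–COOH eclipsed, CH2Cl–SH eclipsed, F–Et eclipsed; 6.6 + 10.7 + 10.2 = 27.5 kJ/mol.
Et at 300° (staggered): CH2Cl–COOH gauche, CH2Cl–SH gauche, F–Et gauche, F–SH gauche; 4.2 + 4.1 + 2.2 + 2.6 = 13.1 kJ/mol.
The minimum (13.1 kJ/mol) occurs with Et at 300°.

300°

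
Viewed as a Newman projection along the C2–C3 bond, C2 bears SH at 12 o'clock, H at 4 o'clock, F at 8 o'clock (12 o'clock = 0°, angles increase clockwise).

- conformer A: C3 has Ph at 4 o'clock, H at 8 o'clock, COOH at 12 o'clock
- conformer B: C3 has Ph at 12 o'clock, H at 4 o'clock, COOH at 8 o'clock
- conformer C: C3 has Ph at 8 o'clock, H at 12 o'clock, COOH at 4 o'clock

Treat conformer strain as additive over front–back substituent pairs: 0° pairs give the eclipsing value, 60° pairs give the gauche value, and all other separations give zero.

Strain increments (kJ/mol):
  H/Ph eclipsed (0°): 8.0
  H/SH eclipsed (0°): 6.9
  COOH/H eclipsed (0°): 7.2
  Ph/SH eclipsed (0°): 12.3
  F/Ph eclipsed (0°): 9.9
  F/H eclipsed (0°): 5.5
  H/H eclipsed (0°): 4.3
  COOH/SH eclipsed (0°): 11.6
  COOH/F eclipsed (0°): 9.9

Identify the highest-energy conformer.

A is eclipsed. SH at 0° is eclipsed with COOH at 0° (11.6); H at 120° is eclipsed with Ph at 120° (8.0); F at 240° is eclipsed with H at 240° (5.5). Total 25.1 kJ/mol.
B is eclipsed. SH at 0° is eclipsed with Ph at 0° (12.3); H at 120° is eclipsed with H at 120° (4.3); F at 240° is eclipsed with COOH at 240° (9.9). Total 26.5 kJ/mol.
C is eclipsed. SH at 0° is eclipsed with H at 0° (6.9); H at 120° is eclipsed with COOH at 120° (7.2); F at 240° is eclipsed with Ph at 240° (9.9). Total 24.0 kJ/mol.
B has the highest total (26.5 kJ/mol).

B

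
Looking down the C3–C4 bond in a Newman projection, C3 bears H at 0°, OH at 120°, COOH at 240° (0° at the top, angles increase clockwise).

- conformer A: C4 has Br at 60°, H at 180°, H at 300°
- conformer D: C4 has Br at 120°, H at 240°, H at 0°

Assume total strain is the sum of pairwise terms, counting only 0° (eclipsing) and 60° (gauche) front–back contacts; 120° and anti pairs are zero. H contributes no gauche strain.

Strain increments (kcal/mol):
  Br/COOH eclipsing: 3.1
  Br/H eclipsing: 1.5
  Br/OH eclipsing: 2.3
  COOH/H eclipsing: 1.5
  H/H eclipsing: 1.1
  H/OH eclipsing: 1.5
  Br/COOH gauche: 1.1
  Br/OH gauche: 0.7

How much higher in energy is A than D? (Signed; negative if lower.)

A (staggered): OH(120°)/Br(60°) gauche 0.7 → 0.7 kcal/mol.
D (eclipsed): H(0°)/H(0°) eclipsed 1.1; OH(120°)/Br(120°) eclipsed 2.3; COOH(240°)/H(240°) eclipsed 1.5 → 4.9 kcal/mol.
E(A) − E(D) = 0.7 − 4.9 = -4.2 kcal/mol.

-4.2 kcal/mol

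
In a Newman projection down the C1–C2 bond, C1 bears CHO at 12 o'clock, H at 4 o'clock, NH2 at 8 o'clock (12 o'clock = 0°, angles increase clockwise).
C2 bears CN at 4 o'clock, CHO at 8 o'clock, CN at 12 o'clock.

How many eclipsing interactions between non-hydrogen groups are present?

2

Non-H eclipsing pairs: CHO(0°)/CN(0°); NH2(240°)/CHO(240°) — 2 interactions.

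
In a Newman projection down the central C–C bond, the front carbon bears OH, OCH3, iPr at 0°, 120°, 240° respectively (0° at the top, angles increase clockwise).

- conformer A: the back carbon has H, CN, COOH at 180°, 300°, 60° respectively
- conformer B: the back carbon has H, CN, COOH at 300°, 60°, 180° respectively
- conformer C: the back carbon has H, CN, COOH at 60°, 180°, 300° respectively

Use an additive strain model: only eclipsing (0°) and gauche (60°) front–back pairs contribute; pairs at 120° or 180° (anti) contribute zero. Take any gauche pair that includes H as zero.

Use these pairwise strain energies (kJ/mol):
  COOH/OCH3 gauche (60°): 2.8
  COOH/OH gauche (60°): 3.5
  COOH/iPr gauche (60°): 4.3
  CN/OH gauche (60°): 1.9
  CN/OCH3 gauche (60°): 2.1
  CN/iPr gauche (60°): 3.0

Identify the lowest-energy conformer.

A (staggered): OH(0°)/CN(300°) gauche 1.9; OH(0°)/COOH(60°) gauche 3.5; OCH3(120°)/COOH(60°) gauche 2.8; iPr(240°)/CN(300°) gauche 3.0 → 11.2 kJ/mol.
B (staggered): OH(0°)/CN(60°) gauche 1.9; OCH3(120°)/CN(60°) gauche 2.1; OCH3(120°)/COOH(180°) gauche 2.8; iPr(240°)/COOH(180°) gauche 4.3 → 11.1 kJ/mol.
C (staggered): OH(0°)/COOH(300°) gauche 3.5; OCH3(120°)/CN(180°) gauche 2.1; iPr(240°)/CN(180°) gauche 3.0; iPr(240°)/COOH(300°) gauche 4.3 → 12.9 kJ/mol.
B has the lowest total (11.1 kJ/mol).

B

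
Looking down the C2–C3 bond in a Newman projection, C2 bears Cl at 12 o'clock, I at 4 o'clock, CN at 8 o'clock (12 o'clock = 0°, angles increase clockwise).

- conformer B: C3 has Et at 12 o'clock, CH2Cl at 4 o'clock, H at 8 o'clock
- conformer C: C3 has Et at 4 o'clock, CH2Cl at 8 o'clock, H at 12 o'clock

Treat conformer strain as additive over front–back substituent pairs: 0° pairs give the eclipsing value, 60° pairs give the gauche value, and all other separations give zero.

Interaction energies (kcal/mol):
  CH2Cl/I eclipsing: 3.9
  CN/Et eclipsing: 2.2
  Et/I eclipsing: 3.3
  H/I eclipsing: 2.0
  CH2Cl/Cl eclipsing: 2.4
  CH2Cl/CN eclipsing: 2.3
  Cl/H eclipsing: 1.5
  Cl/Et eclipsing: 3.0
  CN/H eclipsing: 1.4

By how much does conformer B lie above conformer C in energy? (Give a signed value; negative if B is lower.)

B (eclipsed): Cl(0°)/Et(0°) eclipsed 3.0; I(120°)/CH2Cl(120°) eclipsed 3.9; CN(240°)/H(240°) eclipsed 1.4 → 8.3 kcal/mol.
C (eclipsed): Cl(0°)/H(0°) eclipsed 1.5; I(120°)/Et(120°) eclipsed 3.3; CN(240°)/CH2Cl(240°) eclipsed 2.3 → 7.1 kcal/mol.
E(B) − E(C) = 8.3 − 7.1 = +1.2 kcal/mol.

+1.2 kcal/mol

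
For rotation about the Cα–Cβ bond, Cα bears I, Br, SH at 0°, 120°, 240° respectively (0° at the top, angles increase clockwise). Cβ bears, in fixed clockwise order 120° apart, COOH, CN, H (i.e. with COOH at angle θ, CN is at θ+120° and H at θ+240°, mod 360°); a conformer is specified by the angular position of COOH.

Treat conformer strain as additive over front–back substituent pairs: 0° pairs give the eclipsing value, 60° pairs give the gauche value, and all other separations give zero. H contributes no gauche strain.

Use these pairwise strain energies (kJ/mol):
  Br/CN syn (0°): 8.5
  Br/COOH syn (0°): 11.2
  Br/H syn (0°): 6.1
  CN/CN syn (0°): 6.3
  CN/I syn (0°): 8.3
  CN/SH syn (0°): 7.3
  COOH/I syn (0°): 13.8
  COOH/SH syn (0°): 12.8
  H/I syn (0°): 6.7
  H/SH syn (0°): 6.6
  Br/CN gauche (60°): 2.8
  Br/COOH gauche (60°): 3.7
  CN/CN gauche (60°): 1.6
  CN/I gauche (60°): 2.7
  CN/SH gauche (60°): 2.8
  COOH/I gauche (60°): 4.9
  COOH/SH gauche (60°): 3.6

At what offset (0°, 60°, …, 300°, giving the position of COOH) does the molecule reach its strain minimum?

180°

COOH at 0° is eclipsed. I at 0° is eclipsed with COOH at 0° (13.8); Br at 120° is eclipsed with CN at 120° (8.5); SH at 240° is eclipsed with H at 240° (6.6). Total 28.9 kJ/mol.
COOH at 60° is staggered. I at 0° is gauche with COOH at 60° (4.9); Br at 120° is gauche with COOH at 60° (3.7); Br at 120° is gauche with CN at 180° (2.8); SH at 240° is gauche with CN at 180° (2.8). Total 14.2 kJ/mol.
COOH at 120° is eclipsed. I at 0° is eclipsed with H at 0° (6.7); Br at 120° is eclipsed with COOH at 120° (11.2); SH at 240° is eclipsed with CN at 240° (7.3). Total 25.2 kJ/mol.
COOH at 180° is staggered. I at 0° is gauche with CN at 300° (2.7); Br at 120° is gauche with COOH at 180° (3.7); SH at 240° is gauche with COOH at 180° (3.6); SH at 240° is gauche with CN at 300° (2.8). Total 12.8 kJ/mol.
COOH at 240° is eclipsed. I at 0° is eclipsed with CN at 0° (8.3); Br at 120° is eclipsed with H at 120° (6.1); SH at 240° is eclipsed with COOH at 240° (12.8). Total 27.2 kJ/mol.
COOH at 300° is staggered. I at 0° is gauche with COOH at 300° (4.9); I at 0° is gauche with CN at 60° (2.7); Br at 120° is gauche with CN at 60° (2.8); SH at 240° is gauche with COOH at 300° (3.6). Total 14.0 kJ/mol.
The minimum (12.8 kJ/mol) occurs with COOH at 180°.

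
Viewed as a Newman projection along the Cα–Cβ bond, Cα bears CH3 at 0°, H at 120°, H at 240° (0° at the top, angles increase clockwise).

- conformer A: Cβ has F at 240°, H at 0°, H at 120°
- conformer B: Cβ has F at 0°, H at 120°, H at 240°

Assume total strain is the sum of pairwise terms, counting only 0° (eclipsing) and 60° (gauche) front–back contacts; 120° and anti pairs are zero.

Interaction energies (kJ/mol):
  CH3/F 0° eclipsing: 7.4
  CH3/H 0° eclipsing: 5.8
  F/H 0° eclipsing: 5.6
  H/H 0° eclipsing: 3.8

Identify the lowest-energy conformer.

A (eclipsed): CH3(0°)/H(0°) eclipsed 5.8; H(120°)/H(120°) eclipsed 3.8; H(240°)/F(240°) eclipsed 5.6 → 15.2 kJ/mol.
B (eclipsed): CH3(0°)/F(0°) eclipsed 7.4; H(120°)/H(120°) eclipsed 3.8; H(240°)/H(240°) eclipsed 3.8 → 15.0 kJ/mol.
B has the lowest total (15.0 kJ/mol).

B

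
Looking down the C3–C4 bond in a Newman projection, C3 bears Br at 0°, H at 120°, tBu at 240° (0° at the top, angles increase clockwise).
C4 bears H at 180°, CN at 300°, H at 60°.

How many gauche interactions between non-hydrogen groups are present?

Non-H gauche pairs: Br(0°)/CN(300°); tBu(240°)/CN(300°) — 2 interactions.

2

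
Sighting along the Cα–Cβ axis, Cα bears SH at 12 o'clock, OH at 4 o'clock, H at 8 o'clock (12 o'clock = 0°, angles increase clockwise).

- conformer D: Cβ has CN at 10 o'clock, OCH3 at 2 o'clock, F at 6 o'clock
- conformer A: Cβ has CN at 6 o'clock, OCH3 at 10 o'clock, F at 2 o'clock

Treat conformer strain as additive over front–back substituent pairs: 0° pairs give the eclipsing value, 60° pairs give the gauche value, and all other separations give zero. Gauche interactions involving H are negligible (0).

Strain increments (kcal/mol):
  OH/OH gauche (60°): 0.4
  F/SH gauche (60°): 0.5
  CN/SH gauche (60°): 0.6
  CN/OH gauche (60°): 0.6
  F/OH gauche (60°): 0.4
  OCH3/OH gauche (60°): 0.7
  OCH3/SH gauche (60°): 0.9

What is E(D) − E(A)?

+0.2 kcal/mol

D (staggered): SH–CN gauche, SH–OCH3 gauche, OH–OCH3 gauche, OH–F gauche; 0.6 + 0.9 + 0.7 + 0.4 = 2.6 kcal/mol.
A (staggered): SH–OCH3 gauche, SH–F gauche, OH–CN gauche, OH–F gauche; 0.9 + 0.5 + 0.6 + 0.4 = 2.4 kcal/mol.
E(D) − E(A) = 2.6 − 2.4 = +0.2 kcal/mol.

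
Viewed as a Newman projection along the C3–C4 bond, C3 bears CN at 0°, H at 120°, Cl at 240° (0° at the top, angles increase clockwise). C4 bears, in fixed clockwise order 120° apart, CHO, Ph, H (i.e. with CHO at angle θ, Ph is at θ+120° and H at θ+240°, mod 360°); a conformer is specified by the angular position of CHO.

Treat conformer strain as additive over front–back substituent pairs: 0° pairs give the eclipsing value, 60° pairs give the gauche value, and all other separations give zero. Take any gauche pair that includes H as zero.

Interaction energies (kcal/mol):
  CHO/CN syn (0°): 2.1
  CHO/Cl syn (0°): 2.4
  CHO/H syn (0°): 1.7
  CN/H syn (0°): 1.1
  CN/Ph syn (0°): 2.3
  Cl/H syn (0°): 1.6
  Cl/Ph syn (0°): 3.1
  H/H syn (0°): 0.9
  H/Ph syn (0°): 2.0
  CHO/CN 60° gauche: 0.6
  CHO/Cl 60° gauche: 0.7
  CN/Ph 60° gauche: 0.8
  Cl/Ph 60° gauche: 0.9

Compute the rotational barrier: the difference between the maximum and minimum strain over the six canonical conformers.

CHO at 0° (eclipsed): CN–CHO eclipsed, H–Ph eclipsed, Cl–H eclipsed; 2.1 + 2.0 + 1.6 = 5.7 kcal/mol.
CHO at 60° (staggered): CN–CHO gauche, Cl–Ph gauche; 0.6 + 0.9 = 1.5 kcal/mol.
CHO at 120° (eclipsed): CN–H eclipsed, H–CHO eclipsed, Cl–Ph eclipsed; 1.1 + 1.7 + 3.1 = 5.9 kcal/mol.
CHO at 180° (staggered): CN–Ph gauche, Cl–CHO gauche, Cl–Ph gauche; 0.8 + 0.7 + 0.9 = 2.4 kcal/mol.
CHO at 240° (eclipsed): CN–Ph eclipsed, H–H eclipsed, Cl–CHO eclipsed; 2.3 + 0.9 + 2.4 = 5.6 kcal/mol.
CHO at 300° (staggered): CN–CHO gauche, CN–Ph gauche, Cl–CHO gauche; 0.6 + 0.8 + 0.7 = 2.1 kcal/mol.
Max at 120° (5.9 kcal/mol), min at 60° (1.5 kcal/mol); barrier = 4.4 kcal/mol.

4.4 kcal/mol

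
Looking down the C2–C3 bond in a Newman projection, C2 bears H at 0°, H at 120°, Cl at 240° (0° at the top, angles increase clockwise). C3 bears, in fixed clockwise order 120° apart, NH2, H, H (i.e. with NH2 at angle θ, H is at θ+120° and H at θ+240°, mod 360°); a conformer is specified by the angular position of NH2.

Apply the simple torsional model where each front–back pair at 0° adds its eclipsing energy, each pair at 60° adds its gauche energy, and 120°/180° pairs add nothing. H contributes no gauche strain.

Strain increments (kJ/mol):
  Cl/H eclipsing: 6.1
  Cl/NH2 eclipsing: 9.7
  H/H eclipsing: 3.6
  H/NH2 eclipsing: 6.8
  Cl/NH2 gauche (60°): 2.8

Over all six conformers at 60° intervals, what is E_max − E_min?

NH2 at 0° (eclipsed): H–NH2 eclipsed, H–H eclipsed, Cl–H eclipsed; 6.8 + 3.6 + 6.1 = 16.5 kJ/mol.
NH2 at 60° (staggered): no non-H gauche contacts → 0.0 kJ/mol.
NH2 at 120° (eclipsed): H–H eclipsed, H–NH2 eclipsed, Cl–H eclipsed; 3.6 + 6.8 + 6.1 = 16.5 kJ/mol.
NH2 at 180° (staggered): Cl–NH2 gauche; 2.8 = 2.8 kJ/mol.
NH2 at 240° (eclipsed): H–H eclipsed, H–H eclipsed, Cl–NH2 eclipsed; 3.6 + 3.6 + 9.7 = 16.9 kJ/mol.
NH2 at 300° (staggered): Cl–NH2 gauche; 2.8 = 2.8 kJ/mol.
Max at 240° (16.9 kJ/mol), min at 60° (0.0 kJ/mol); barrier = 16.9 kJ/mol.

16.9 kJ/mol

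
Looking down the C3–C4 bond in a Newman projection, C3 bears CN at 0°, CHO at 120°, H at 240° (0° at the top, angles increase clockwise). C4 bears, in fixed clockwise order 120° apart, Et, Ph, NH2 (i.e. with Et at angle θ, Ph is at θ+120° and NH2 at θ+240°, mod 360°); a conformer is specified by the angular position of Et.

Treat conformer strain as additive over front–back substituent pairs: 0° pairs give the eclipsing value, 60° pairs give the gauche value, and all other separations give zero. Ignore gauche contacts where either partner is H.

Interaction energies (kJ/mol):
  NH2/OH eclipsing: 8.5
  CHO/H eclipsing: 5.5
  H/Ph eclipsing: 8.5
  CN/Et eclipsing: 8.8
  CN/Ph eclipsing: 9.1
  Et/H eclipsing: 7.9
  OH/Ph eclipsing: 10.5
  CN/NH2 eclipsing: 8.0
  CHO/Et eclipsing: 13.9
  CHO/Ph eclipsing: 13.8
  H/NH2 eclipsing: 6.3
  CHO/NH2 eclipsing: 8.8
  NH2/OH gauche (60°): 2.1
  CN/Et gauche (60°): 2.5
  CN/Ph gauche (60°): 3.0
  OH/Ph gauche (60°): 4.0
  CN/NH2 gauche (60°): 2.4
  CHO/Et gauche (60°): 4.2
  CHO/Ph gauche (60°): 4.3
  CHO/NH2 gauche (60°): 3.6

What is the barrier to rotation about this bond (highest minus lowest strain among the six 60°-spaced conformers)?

Et at 0° (eclipsed): CN–Et eclipsed, CHO–Ph eclipsed, H–NH2 eclipsed; 8.8 + 13.8 + 6.3 = 28.9 kJ/mol.
Et at 60° (staggered): CN–Et gauche, CN–NH2 gauche, CHO–Et gauche, CHO–Ph gauche; 2.5 + 2.4 + 4.2 + 4.3 = 13.4 kJ/mol.
Et at 120° (eclipsed): CN–NH2 eclipsed, CHO–Et eclipsed, H–Ph eclipsed; 8.0 + 13.9 + 8.5 = 30.4 kJ/mol.
Et at 180° (staggered): CN–Ph gauche, CN–NH2 gauche, CHO–Et gauche, CHO–NH2 gauche; 3.0 + 2.4 + 4.2 + 3.6 = 13.2 kJ/mol.
Et at 240° (eclipsed): CN–Ph eclipsed, CHO–NH2 eclipsed, H–Et eclipsed; 9.1 + 8.8 + 7.9 = 25.8 kJ/mol.
Et at 300° (staggered): CN–Et gauche, CN–Ph gauche, CHO–Ph gauche, CHO–NH2 gauche; 2.5 + 3.0 + 4.3 + 3.6 = 13.4 kJ/mol.
Max at 120° (30.4 kJ/mol), min at 180° (13.2 kJ/mol); barrier = 17.2 kJ/mol.

17.2 kJ/mol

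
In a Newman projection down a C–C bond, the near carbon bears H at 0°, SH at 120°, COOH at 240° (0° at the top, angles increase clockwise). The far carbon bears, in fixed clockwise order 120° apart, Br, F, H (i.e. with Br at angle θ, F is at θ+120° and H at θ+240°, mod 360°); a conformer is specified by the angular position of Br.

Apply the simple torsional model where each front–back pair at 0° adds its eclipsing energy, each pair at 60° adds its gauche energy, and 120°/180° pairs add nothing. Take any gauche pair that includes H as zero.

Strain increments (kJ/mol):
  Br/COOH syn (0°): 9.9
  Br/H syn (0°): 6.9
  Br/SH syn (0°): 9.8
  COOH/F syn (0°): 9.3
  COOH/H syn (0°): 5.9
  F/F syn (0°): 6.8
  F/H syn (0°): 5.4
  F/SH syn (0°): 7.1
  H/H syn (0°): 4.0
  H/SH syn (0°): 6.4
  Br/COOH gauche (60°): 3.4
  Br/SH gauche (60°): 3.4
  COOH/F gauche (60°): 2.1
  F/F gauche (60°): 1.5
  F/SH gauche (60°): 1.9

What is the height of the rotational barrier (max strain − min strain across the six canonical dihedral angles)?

Br at 0° is eclipsed. H at 0° is eclipsed with Br at 0° (6.9); SH at 120° is eclipsed with F at 120° (7.1); COOH at 240° is eclipsed with H at 240° (5.9). Total 19.9 kJ/mol.
Br at 60° is staggered. SH at 120° is gauche with Br at 60° (3.4); SH at 120° is gauche with F at 180° (1.9); COOH at 240° is gauche with F at 180° (2.1). Total 7.4 kJ/mol.
Br at 120° is eclipsed. H at 0° is eclipsed with H at 0° (4.0); SH at 120° is eclipsed with Br at 120° (9.8); COOH at 240° is eclipsed with F at 240° (9.3). Total 23.1 kJ/mol.
Br at 180° is staggered. SH at 120° is gauche with Br at 180° (3.4); COOH at 240° is gauche with Br at 180° (3.4); COOH at 240° is gauche with F at 300° (2.1). Total 8.9 kJ/mol.
Br at 240° is eclipsed. H at 0° is eclipsed with F at 0° (5.4); SH at 120° is eclipsed with H at 120° (6.4); COOH at 240° is eclipsed with Br at 240° (9.9). Total 21.7 kJ/mol.
Br at 300° is staggered. SH at 120° is gauche with F at 60° (1.9); COOH at 240° is gauche with Br at 300° (3.4). Total 5.3 kJ/mol.
Max at 120° (23.1 kJ/mol), min at 300° (5.3 kJ/mol); barrier = 17.8 kJ/mol.

17.8 kJ/mol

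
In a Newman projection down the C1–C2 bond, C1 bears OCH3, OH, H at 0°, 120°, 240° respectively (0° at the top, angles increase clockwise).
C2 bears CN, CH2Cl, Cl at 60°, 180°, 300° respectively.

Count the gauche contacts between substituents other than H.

Non-H gauche pairs: OCH3(0°)/CN(60°); OCH3(0°)/Cl(300°); OH(120°)/CN(60°); OH(120°)/CH2Cl(180°) — 4 interactions.

4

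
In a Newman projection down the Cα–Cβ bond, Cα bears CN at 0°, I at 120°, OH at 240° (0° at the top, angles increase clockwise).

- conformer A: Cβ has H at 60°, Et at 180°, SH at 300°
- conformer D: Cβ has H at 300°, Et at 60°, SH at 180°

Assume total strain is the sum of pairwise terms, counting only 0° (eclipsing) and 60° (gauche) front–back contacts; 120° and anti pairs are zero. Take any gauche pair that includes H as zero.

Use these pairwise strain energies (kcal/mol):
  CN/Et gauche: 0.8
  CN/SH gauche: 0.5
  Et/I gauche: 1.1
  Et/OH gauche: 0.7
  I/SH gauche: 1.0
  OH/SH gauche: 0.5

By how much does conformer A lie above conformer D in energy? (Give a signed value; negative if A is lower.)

-0.6 kcal/mol

A (staggered): CN(0°)/SH(300°) gauche 0.5; I(120°)/Et(180°) gauche 1.1; OH(240°)/Et(180°) gauche 0.7; OH(240°)/SH(300°) gauche 0.5 → 2.8 kcal/mol.
D (staggered): CN(0°)/Et(60°) gauche 0.8; I(120°)/Et(60°) gauche 1.1; I(120°)/SH(180°) gauche 1.0; OH(240°)/SH(180°) gauche 0.5 → 3.4 kcal/mol.
E(A) − E(D) = 2.8 − 3.4 = -0.6 kcal/mol.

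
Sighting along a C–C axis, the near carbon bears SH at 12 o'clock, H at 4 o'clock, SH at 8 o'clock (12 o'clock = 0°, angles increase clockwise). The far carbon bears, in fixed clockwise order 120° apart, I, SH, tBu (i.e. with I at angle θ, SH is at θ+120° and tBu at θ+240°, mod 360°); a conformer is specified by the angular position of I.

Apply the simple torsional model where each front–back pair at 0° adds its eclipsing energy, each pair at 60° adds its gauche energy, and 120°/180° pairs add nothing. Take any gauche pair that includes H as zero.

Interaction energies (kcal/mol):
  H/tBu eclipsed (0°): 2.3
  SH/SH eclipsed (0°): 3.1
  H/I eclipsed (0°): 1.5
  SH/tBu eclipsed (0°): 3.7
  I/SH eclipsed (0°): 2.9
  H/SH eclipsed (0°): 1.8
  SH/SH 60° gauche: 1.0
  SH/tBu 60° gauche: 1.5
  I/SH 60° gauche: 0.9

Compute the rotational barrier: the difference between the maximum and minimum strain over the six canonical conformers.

4.1 kcal/mol

I at 0° (eclipsed): SH–I eclipsed, H–SH eclipsed, SH–tBu eclipsed; 2.9 + 1.8 + 3.7 = 8.4 kcal/mol.
I at 60° (staggered): SH–I gauche, SH–tBu gauche, SH–SH gauche, SH–tBu gauche; 0.9 + 1.5 + 1.0 + 1.5 = 4.9 kcal/mol.
I at 120° (eclipsed): SH–tBu eclipsed, H–I eclipsed, SH–SH eclipsed; 3.7 + 1.5 + 3.1 = 8.3 kcal/mol.
I at 180° (staggered): SH–SH gauche, SH–tBu gauche, SH–I gauche, SH–SH gauche; 1.0 + 1.5 + 0.9 + 1.0 = 4.4 kcal/mol.
I at 240° (eclipsed): SH–SH eclipsed, H–tBu eclipsed, SH–I eclipsed; 3.1 + 2.3 + 2.9 = 8.3 kcal/mol.
I at 300° (staggered): SH–I gauche, SH–SH gauche, SH–I gauche, SH–tBu gauche; 0.9 + 1.0 + 0.9 + 1.5 = 4.3 kcal/mol.
Max at 0° (8.4 kcal/mol), min at 300° (4.3 kcal/mol); barrier = 4.1 kcal/mol.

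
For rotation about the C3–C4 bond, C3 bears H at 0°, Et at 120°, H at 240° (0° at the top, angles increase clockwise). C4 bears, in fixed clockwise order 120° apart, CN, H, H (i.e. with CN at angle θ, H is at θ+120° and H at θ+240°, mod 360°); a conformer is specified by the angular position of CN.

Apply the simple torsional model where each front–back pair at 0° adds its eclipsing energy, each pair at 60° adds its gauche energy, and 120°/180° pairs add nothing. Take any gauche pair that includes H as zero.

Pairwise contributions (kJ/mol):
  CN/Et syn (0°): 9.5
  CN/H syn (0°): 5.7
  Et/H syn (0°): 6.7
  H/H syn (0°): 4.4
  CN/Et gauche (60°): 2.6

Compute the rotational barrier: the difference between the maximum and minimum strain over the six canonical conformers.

18.3 kJ/mol

CN at 0° is eclipsed. H at 0° is eclipsed with CN at 0° (5.7); Et at 120° is eclipsed with H at 120° (6.7); H at 240° is eclipsed with H at 240° (4.4). Total 16.8 kJ/mol.
CN at 60° is staggered. Et at 120° is gauche with CN at 60° (2.6). Total 2.6 kJ/mol.
CN at 120° is eclipsed. H at 0° is eclipsed with H at 0° (4.4); Et at 120° is eclipsed with CN at 120° (9.5); H at 240° is eclipsed with H at 240° (4.4). Total 18.3 kJ/mol.
CN at 180° is staggered. Et at 120° is gauche with CN at 180° (2.6). Total 2.6 kJ/mol.
CN at 240° is eclipsed. H at 0° is eclipsed with H at 0° (4.4); Et at 120° is eclipsed with H at 120° (6.7); H at 240° is eclipsed with CN at 240° (5.7). Total 16.8 kJ/mol.
CN at 300° (staggered): no non-H gauche contacts → 0.0 kJ/mol.
Max at 120° (18.3 kJ/mol), min at 300° (0.0 kJ/mol); barrier = 18.3 kJ/mol.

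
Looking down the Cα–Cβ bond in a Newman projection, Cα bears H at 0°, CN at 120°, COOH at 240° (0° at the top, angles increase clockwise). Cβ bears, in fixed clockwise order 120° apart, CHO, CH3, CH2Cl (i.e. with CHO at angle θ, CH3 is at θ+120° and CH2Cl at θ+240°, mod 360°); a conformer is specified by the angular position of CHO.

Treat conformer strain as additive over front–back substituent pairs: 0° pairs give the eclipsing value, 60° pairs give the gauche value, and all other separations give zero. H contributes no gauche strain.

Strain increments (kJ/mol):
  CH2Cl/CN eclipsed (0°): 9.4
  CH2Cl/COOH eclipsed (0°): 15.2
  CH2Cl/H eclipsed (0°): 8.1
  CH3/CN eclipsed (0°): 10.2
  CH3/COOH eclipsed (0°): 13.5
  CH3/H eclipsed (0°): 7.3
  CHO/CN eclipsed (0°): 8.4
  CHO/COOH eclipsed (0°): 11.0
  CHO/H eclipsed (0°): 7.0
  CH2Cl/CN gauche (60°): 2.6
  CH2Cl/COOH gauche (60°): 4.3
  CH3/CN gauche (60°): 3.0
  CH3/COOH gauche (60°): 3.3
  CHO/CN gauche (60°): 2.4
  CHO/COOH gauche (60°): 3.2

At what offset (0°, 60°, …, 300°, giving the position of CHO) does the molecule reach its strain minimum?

CHO at 0° (eclipsed): H–CHO eclipsed, CN–CH3 eclipsed, COOH–CH2Cl eclipsed; 7.0 + 10.2 + 15.2 = 32.4 kJ/mol.
CHO at 60° (staggered): CN–CHO gauche, CN–CH3 gauche, COOH–CH3 gauche, COOH–CH2Cl gauche; 2.4 + 3.0 + 3.3 + 4.3 = 13.0 kJ/mol.
CHO at 120° (eclipsed): H–CH2Cl eclipsed, CN–CHO eclipsed, COOH–CH3 eclipsed; 8.1 + 8.4 + 13.5 = 30.0 kJ/mol.
CHO at 180° (staggered): CN–CHO gauche, CN–CH2Cl gauche, COOH–CHO gauche, COOH–CH3 gauche; 2.4 + 2.6 + 3.2 + 3.3 = 11.5 kJ/mol.
CHO at 240° (eclipsed): H–CH3 eclipsed, CN–CH2Cl eclipsed, COOH–CHO eclipsed; 7.3 + 9.4 + 11.0 = 27.7 kJ/mol.
CHO at 300° (staggered): CN–CH3 gauche, CN–CH2Cl gauche, COOH–CHO gauche, COOH–CH2Cl gauche; 3.0 + 2.6 + 3.2 + 4.3 = 13.1 kJ/mol.
The minimum (11.5 kJ/mol) occurs with CHO at 180°.

180°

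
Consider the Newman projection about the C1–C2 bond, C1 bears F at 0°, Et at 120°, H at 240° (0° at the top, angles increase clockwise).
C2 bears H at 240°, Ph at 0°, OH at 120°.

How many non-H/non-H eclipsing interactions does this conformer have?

Non-H eclipsing pairs: F(0°)/Ph(0°); Et(120°)/OH(120°) — 2 interactions.

2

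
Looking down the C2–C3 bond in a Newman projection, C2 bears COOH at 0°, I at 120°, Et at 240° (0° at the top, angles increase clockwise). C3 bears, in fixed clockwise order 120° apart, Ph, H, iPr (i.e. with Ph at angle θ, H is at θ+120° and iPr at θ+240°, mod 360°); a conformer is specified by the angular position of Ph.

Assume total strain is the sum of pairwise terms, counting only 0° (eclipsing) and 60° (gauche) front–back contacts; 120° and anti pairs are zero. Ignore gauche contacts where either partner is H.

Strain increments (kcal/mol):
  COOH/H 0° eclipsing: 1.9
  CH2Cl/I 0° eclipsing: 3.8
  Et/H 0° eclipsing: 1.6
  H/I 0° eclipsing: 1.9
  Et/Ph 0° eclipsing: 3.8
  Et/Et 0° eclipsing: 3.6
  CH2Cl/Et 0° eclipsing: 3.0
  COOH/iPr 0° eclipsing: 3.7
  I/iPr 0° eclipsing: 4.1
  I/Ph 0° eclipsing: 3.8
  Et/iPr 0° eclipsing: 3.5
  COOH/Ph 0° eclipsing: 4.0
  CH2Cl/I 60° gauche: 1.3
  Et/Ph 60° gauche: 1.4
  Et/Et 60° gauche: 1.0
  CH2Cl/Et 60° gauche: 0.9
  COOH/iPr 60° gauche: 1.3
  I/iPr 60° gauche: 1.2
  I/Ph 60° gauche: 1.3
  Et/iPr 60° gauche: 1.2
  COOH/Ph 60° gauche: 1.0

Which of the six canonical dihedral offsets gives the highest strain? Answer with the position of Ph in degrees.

240°

Ph at 0° (eclipsed): COOH–Ph eclipsed, I–H eclipsed, Et–iPr eclipsed; 4.0 + 1.9 + 3.5 = 9.4 kcal/mol.
Ph at 60° (staggered): COOH–Ph gauche, COOH–iPr gauche, I–Ph gauche, Et–iPr gauche; 1.0 + 1.3 + 1.3 + 1.2 = 4.8 kcal/mol.
Ph at 120° (eclipsed): COOH–iPr eclipsed, I–Ph eclipsed, Et–H eclipsed; 3.7 + 3.8 + 1.6 = 9.1 kcal/mol.
Ph at 180° (staggered): COOH–iPr gauche, I–Ph gauche, I–iPr gauche, Et–Ph gauche; 1.3 + 1.3 + 1.2 + 1.4 = 5.2 kcal/mol.
Ph at 240° (eclipsed): COOH–H eclipsed, I–iPr eclipsed, Et–Ph eclipsed; 1.9 + 4.1 + 3.8 = 9.8 kcal/mol.
Ph at 300° (staggered): COOH–Ph gauche, I–iPr gauche, Et–Ph gauche, Et–iPr gauche; 1.0 + 1.2 + 1.4 + 1.2 = 4.8 kcal/mol.
The maximum (9.8 kcal/mol) occurs with Ph at 240°.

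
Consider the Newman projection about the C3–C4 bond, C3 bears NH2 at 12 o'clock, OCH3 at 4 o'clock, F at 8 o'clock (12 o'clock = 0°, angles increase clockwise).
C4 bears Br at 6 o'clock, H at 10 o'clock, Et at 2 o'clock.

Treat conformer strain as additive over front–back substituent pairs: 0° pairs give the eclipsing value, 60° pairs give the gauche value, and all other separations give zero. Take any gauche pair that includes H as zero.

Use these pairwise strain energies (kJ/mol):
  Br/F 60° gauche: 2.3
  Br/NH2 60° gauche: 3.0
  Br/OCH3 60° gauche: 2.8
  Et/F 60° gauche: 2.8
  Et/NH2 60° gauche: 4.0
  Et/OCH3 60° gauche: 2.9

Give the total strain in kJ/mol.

12.0 kJ/mol

This conformer is staggered. NH2 at 0° is gauche with Et at 60° (4.0); OCH3 at 120° is gauche with Br at 180° (2.8); OCH3 at 120° is gauche with Et at 60° (2.9); F at 240° is gauche with Br at 180° (2.3). Total 12.0 kJ/mol.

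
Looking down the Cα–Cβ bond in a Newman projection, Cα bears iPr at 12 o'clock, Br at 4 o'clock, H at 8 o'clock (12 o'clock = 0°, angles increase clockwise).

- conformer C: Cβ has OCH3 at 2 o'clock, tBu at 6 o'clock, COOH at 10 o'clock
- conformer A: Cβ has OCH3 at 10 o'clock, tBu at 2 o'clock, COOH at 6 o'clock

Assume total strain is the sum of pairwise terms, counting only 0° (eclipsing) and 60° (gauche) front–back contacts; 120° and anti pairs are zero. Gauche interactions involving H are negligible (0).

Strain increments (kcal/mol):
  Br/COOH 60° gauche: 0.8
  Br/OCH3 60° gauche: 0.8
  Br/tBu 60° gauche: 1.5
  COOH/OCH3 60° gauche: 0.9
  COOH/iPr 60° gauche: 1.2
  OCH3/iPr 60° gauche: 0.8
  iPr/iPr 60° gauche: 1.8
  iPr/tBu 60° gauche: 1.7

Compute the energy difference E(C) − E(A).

-0.5 kcal/mol

C (staggered): iPr–OCH3 gauche, iPr–COOH gauche, Br–OCH3 gauche, Br–tBu gauche; 0.8 + 1.2 + 0.8 + 1.5 = 4.3 kcal/mol.
A (staggered): iPr–OCH3 gauche, iPr–tBu gauche, Br–tBu gauche, Br–COOH gauche; 0.8 + 1.7 + 1.5 + 0.8 = 4.8 kcal/mol.
E(C) − E(A) = 4.3 − 4.8 = -0.5 kcal/mol.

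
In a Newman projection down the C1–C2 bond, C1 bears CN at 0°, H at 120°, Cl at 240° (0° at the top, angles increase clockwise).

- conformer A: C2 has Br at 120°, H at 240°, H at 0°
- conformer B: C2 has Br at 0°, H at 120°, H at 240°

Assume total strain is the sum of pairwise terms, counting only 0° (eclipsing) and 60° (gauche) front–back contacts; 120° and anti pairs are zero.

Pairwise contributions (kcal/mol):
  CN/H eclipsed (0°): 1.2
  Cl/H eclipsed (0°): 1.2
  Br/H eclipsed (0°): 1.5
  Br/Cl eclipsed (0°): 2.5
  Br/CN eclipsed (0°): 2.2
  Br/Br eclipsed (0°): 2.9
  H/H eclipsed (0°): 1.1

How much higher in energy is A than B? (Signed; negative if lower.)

-0.6 kcal/mol

A (eclipsed): CN(0°)/H(0°) eclipsed 1.2; H(120°)/Br(120°) eclipsed 1.5; Cl(240°)/H(240°) eclipsed 1.2 → 3.9 kcal/mol.
B (eclipsed): CN(0°)/Br(0°) eclipsed 2.2; H(120°)/H(120°) eclipsed 1.1; Cl(240°)/H(240°) eclipsed 1.2 → 4.5 kcal/mol.
E(A) − E(B) = 3.9 − 4.5 = -0.6 kcal/mol.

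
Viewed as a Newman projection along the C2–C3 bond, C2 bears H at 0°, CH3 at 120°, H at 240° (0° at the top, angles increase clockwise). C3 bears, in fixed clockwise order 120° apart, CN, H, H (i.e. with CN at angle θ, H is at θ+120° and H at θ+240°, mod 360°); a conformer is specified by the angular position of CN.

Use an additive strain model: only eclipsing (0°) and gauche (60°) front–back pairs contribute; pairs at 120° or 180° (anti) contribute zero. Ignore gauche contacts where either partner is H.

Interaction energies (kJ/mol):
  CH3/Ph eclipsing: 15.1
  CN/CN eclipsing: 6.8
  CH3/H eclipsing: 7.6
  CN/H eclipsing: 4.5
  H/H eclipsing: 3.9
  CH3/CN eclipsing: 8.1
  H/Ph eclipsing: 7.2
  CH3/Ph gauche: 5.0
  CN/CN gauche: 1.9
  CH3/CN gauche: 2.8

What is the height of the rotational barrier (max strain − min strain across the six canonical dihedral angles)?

CN at 0° (eclipsed): H–CN eclipsed, CH3–H eclipsed, H–H eclipsed; 4.5 + 7.6 + 3.9 = 16.0 kJ/mol.
CN at 60° (staggered): CH3–CN gauche; 2.8 = 2.8 kJ/mol.
CN at 120° (eclipsed): H–H eclipsed, CH3–CN eclipsed, H–H eclipsed; 3.9 + 8.1 + 3.9 = 15.9 kJ/mol.
CN at 180° (staggered): CH3–CN gauche; 2.8 = 2.8 kJ/mol.
CN at 240° (eclipsed): H–H eclipsed, CH3–H eclipsed, H–CN eclipsed; 3.9 + 7.6 + 4.5 = 16.0 kJ/mol.
CN at 300° (staggered): no non-H gauche contacts → 0.0 kJ/mol.
Max at 0° (16.0 kJ/mol), min at 300° (0.0 kJ/mol); barrier = 16.0 kJ/mol.

16.0 kJ/mol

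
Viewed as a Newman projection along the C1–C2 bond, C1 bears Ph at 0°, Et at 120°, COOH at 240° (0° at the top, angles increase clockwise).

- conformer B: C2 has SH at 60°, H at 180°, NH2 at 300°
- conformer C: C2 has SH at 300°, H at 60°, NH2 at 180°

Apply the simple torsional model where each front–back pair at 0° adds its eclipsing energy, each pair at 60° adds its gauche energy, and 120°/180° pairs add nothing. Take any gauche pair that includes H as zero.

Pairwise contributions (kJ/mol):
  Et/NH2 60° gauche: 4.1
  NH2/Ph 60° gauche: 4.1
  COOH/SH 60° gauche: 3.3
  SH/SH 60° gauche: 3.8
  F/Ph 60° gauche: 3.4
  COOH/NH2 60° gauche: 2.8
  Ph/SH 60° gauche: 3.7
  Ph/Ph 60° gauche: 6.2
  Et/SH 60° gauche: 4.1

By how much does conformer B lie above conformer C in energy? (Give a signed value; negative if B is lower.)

B is staggered. Ph at 0° is gauche with SH at 60° (3.7); Ph at 0° is gauche with NH2 at 300° (4.1); Et at 120° is gauche with SH at 60° (4.1); COOH at 240° is gauche with NH2 at 300° (2.8). Total 14.7 kJ/mol.
C is staggered. Ph at 0° is gauche with SH at 300° (3.7); Et at 120° is gauche with NH2 at 180° (4.1); COOH at 240° is gauche with SH at 300° (3.3); COOH at 240° is gauche with NH2 at 180° (2.8). Total 13.9 kJ/mol.
E(B) − E(C) = 14.7 − 13.9 = +0.8 kJ/mol.

+0.8 kJ/mol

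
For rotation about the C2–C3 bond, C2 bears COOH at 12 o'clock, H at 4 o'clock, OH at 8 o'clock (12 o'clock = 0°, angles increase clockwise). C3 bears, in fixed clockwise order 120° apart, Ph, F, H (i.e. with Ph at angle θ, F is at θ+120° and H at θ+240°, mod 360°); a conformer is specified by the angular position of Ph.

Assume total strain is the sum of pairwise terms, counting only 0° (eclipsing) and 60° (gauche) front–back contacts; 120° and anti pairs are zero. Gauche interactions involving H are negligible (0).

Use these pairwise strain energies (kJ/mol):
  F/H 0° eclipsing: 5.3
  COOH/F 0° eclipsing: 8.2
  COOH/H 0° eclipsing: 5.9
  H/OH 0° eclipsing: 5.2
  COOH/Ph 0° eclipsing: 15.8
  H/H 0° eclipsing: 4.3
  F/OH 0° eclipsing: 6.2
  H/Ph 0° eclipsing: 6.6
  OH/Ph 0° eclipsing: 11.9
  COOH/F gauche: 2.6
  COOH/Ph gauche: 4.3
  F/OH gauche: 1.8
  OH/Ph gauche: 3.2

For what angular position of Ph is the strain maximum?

Ph at 0° (eclipsed): COOH(0°)/Ph(0°) eclipsed 15.8; H(120°)/F(120°) eclipsed 5.3; OH(240°)/H(240°) eclipsed 5.2 → 26.3 kJ/mol.
Ph at 60° (staggered): COOH(0°)/Ph(60°) gauche 4.3; OH(240°)/F(180°) gauche 1.8 → 6.1 kJ/mol.
Ph at 120° (eclipsed): COOH(0°)/H(0°) eclipsed 5.9; H(120°)/Ph(120°) eclipsed 6.6; OH(240°)/F(240°) eclipsed 6.2 → 18.7 kJ/mol.
Ph at 180° (staggered): COOH(0°)/F(300°) gauche 2.6; OH(240°)/Ph(180°) gauche 3.2; OH(240°)/F(300°) gauche 1.8 → 7.6 kJ/mol.
Ph at 240° (eclipsed): COOH(0°)/F(0°) eclipsed 8.2; H(120°)/H(120°) eclipsed 4.3; OH(240°)/Ph(240°) eclipsed 11.9 → 24.4 kJ/mol.
Ph at 300° (staggered): COOH(0°)/Ph(300°) gauche 4.3; COOH(0°)/F(60°) gauche 2.6; OH(240°)/Ph(300°) gauche 3.2 → 10.1 kJ/mol.
The maximum (26.3 kJ/mol) occurs with Ph at 0°.

0°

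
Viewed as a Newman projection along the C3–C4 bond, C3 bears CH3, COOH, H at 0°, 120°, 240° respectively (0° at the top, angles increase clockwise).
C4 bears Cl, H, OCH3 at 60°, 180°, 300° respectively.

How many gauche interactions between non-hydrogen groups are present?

3

Non-H gauche pairs: CH3(0°)/Cl(60°); CH3(0°)/OCH3(300°); COOH(120°)/Cl(60°) — 3 interactions.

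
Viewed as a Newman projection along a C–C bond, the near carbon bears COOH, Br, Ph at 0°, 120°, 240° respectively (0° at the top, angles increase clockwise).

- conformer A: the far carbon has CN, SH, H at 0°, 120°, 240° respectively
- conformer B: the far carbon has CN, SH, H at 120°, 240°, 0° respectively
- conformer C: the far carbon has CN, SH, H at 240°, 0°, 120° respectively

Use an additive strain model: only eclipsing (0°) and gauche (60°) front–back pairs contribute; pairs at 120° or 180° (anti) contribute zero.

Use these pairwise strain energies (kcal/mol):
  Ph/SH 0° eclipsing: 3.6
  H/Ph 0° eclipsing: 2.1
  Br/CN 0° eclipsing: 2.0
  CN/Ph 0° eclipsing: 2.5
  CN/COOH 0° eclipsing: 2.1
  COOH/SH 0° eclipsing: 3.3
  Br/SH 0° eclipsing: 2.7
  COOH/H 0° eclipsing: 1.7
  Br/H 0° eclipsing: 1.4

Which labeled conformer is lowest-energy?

A

A (eclipsed): COOH–CN eclipsed, Br–SH eclipsed, Ph–H eclipsed; 2.1 + 2.7 + 2.1 = 6.9 kcal/mol.
B (eclipsed): COOH–H eclipsed, Br–CN eclipsed, Ph–SH eclipsed; 1.7 + 2.0 + 3.6 = 7.3 kcal/mol.
C (eclipsed): COOH–SH eclipsed, Br–H eclipsed, Ph–CN eclipsed; 3.3 + 1.4 + 2.5 = 7.2 kcal/mol.
A has the lowest total (6.9 kcal/mol).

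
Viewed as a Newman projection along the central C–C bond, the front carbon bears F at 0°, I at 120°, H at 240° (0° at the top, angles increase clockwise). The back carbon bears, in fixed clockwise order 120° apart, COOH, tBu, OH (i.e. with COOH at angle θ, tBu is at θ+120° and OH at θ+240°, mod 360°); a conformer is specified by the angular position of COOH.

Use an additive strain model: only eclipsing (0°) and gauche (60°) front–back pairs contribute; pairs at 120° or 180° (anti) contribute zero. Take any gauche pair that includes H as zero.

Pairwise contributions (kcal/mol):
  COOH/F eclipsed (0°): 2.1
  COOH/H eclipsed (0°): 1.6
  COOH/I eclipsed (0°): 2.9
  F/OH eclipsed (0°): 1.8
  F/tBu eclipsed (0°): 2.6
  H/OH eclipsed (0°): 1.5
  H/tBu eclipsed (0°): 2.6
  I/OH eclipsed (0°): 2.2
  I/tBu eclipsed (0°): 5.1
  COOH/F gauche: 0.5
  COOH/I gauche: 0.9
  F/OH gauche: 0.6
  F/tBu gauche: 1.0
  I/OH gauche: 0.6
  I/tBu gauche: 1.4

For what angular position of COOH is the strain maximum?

0°

COOH at 0° (eclipsed): F–COOH eclipsed, I–tBu eclipsed, H–OH eclipsed; 2.1 + 5.1 + 1.5 = 8.7 kcal/mol.
COOH at 60° (staggered): F–COOH gauche, F–OH gauche, I–COOH gauche, I–tBu gauche; 0.5 + 0.6 + 0.9 + 1.4 = 3.4 kcal/mol.
COOH at 120° (eclipsed): F–OH eclipsed, I–COOH eclipsed, H–tBu eclipsed; 1.8 + 2.9 + 2.6 = 7.3 kcal/mol.
COOH at 180° (staggered): F–tBu gauche, F–OH gauche, I–COOH gauche, I–OH gauche; 1.0 + 0.6 + 0.9 + 0.6 = 3.1 kcal/mol.
COOH at 240° (eclipsed): F–tBu eclipsed, I–OH eclipsed, H–COOH eclipsed; 2.6 + 2.2 + 1.6 = 6.4 kcal/mol.
COOH at 300° (staggered): F–COOH gauche, F–tBu gauche, I–tBu gauche, I–OH gauche; 0.5 + 1.0 + 1.4 + 0.6 = 3.5 kcal/mol.
The maximum (8.7 kcal/mol) occurs with COOH at 0°.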